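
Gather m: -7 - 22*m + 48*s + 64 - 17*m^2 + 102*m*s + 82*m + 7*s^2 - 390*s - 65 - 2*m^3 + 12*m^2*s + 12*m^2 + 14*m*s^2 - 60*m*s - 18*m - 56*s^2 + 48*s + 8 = -2*m^3 + m^2*(12*s - 5) + m*(14*s^2 + 42*s + 42) - 49*s^2 - 294*s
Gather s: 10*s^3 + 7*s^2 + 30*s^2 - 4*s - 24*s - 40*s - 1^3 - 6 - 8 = 10*s^3 + 37*s^2 - 68*s - 15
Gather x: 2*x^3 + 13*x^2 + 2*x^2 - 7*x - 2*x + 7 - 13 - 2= 2*x^3 + 15*x^2 - 9*x - 8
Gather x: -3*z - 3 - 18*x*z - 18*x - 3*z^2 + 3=x*(-18*z - 18) - 3*z^2 - 3*z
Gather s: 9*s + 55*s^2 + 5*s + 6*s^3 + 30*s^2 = 6*s^3 + 85*s^2 + 14*s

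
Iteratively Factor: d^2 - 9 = (d - 3)*(d + 3)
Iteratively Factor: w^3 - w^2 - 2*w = (w - 2)*(w^2 + w) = w*(w - 2)*(w + 1)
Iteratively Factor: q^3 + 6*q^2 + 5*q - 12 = (q + 3)*(q^2 + 3*q - 4) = (q - 1)*(q + 3)*(q + 4)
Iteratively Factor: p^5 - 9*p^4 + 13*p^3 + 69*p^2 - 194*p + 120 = (p + 3)*(p^4 - 12*p^3 + 49*p^2 - 78*p + 40) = (p - 5)*(p + 3)*(p^3 - 7*p^2 + 14*p - 8) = (p - 5)*(p - 2)*(p + 3)*(p^2 - 5*p + 4) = (p - 5)*(p - 4)*(p - 2)*(p + 3)*(p - 1)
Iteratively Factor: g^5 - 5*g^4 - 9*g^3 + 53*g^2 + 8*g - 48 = (g - 4)*(g^4 - g^3 - 13*g^2 + g + 12) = (g - 4)*(g + 1)*(g^3 - 2*g^2 - 11*g + 12) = (g - 4)*(g + 1)*(g + 3)*(g^2 - 5*g + 4) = (g - 4)*(g - 1)*(g + 1)*(g + 3)*(g - 4)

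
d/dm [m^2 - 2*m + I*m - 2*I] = 2*m - 2 + I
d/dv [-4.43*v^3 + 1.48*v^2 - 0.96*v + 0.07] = -13.29*v^2 + 2.96*v - 0.96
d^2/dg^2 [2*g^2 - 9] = 4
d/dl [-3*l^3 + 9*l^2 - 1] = 9*l*(2 - l)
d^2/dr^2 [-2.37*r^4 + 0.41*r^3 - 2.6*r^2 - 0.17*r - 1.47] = -28.44*r^2 + 2.46*r - 5.2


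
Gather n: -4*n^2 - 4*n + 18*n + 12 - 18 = -4*n^2 + 14*n - 6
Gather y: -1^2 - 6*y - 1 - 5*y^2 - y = -5*y^2 - 7*y - 2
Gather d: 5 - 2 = 3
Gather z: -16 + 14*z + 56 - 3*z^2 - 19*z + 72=-3*z^2 - 5*z + 112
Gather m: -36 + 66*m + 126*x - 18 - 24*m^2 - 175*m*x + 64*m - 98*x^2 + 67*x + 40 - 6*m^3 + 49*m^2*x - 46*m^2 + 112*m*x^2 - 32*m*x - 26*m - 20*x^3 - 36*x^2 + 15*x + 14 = -6*m^3 + m^2*(49*x - 70) + m*(112*x^2 - 207*x + 104) - 20*x^3 - 134*x^2 + 208*x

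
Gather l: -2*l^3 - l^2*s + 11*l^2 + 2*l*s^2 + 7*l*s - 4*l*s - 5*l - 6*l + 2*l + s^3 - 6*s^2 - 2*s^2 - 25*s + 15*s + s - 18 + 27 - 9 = -2*l^3 + l^2*(11 - s) + l*(2*s^2 + 3*s - 9) + s^3 - 8*s^2 - 9*s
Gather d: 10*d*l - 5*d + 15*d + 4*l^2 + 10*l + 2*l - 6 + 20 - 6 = d*(10*l + 10) + 4*l^2 + 12*l + 8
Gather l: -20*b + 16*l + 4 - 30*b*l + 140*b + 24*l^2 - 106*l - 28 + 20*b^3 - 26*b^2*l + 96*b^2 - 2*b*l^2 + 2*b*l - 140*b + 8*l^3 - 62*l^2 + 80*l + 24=20*b^3 + 96*b^2 - 20*b + 8*l^3 + l^2*(-2*b - 38) + l*(-26*b^2 - 28*b - 10)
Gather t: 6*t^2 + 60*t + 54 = 6*t^2 + 60*t + 54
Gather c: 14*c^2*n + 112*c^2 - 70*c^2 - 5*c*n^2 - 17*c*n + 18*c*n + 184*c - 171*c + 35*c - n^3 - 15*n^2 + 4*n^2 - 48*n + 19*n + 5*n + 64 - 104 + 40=c^2*(14*n + 42) + c*(-5*n^2 + n + 48) - n^3 - 11*n^2 - 24*n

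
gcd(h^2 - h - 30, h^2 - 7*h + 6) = h - 6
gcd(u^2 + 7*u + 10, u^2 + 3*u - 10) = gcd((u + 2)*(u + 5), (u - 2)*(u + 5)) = u + 5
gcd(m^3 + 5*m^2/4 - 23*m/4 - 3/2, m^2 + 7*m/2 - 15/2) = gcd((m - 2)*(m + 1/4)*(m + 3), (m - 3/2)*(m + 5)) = 1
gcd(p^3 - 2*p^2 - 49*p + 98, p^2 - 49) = p^2 - 49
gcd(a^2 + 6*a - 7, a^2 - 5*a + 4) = a - 1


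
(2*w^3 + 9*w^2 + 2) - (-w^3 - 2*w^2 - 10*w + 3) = 3*w^3 + 11*w^2 + 10*w - 1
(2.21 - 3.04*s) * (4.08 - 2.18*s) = 6.6272*s^2 - 17.221*s + 9.0168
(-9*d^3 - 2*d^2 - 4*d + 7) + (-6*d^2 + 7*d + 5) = -9*d^3 - 8*d^2 + 3*d + 12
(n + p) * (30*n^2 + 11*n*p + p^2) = 30*n^3 + 41*n^2*p + 12*n*p^2 + p^3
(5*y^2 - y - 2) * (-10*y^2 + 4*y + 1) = -50*y^4 + 30*y^3 + 21*y^2 - 9*y - 2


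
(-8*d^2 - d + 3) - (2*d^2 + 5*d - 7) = -10*d^2 - 6*d + 10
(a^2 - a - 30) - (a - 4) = a^2 - 2*a - 26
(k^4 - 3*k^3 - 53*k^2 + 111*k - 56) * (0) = 0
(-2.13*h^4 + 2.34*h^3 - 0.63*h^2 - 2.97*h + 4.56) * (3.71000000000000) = -7.9023*h^4 + 8.6814*h^3 - 2.3373*h^2 - 11.0187*h + 16.9176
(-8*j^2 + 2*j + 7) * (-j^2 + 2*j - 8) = 8*j^4 - 18*j^3 + 61*j^2 - 2*j - 56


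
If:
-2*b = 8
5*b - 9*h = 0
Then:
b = -4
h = -20/9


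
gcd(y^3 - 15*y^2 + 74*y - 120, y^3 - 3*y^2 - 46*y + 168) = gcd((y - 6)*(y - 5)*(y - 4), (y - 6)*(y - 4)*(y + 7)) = y^2 - 10*y + 24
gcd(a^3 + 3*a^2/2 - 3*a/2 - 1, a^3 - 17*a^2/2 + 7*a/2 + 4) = a^2 - a/2 - 1/2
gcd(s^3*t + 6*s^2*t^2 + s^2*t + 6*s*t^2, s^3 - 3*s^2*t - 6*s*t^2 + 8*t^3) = 1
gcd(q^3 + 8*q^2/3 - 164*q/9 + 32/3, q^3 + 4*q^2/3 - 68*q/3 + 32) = q^2 + 10*q/3 - 16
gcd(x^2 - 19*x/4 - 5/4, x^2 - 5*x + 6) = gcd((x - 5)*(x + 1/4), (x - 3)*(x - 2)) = 1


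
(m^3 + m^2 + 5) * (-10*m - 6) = -10*m^4 - 16*m^3 - 6*m^2 - 50*m - 30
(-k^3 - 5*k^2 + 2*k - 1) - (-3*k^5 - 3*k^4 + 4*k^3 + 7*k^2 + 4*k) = 3*k^5 + 3*k^4 - 5*k^3 - 12*k^2 - 2*k - 1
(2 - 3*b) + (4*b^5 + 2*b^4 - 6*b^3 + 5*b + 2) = 4*b^5 + 2*b^4 - 6*b^3 + 2*b + 4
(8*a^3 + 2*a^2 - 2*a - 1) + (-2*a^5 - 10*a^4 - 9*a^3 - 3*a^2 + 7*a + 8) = -2*a^5 - 10*a^4 - a^3 - a^2 + 5*a + 7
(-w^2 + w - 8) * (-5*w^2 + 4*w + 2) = 5*w^4 - 9*w^3 + 42*w^2 - 30*w - 16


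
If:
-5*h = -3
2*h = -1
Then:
No Solution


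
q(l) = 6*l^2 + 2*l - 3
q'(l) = 12*l + 2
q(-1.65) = 10.04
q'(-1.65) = -17.80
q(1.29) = 9.56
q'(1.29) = 17.48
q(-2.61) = 32.65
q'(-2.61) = -29.32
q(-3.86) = 78.68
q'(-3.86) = -44.32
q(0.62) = 0.55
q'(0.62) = 9.44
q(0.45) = -0.88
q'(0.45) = 7.40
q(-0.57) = -2.19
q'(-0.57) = -4.84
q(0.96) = 4.45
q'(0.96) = 13.52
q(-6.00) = 201.00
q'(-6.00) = -70.00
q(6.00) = 225.00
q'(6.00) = 74.00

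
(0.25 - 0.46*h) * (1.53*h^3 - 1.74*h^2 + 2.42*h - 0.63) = -0.7038*h^4 + 1.1829*h^3 - 1.5482*h^2 + 0.8948*h - 0.1575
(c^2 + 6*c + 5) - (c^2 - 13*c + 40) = 19*c - 35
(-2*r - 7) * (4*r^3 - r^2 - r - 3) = -8*r^4 - 26*r^3 + 9*r^2 + 13*r + 21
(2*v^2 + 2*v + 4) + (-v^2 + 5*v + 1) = v^2 + 7*v + 5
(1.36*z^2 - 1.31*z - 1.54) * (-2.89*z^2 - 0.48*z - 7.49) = -3.9304*z^4 + 3.1331*z^3 - 5.107*z^2 + 10.5511*z + 11.5346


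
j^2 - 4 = (j - 2)*(j + 2)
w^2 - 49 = (w - 7)*(w + 7)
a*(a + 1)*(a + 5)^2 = a^4 + 11*a^3 + 35*a^2 + 25*a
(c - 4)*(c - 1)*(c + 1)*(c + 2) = c^4 - 2*c^3 - 9*c^2 + 2*c + 8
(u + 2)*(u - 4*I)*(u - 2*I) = u^3 + 2*u^2 - 6*I*u^2 - 8*u - 12*I*u - 16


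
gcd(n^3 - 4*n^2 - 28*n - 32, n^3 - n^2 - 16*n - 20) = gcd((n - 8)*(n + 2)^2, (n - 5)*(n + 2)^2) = n^2 + 4*n + 4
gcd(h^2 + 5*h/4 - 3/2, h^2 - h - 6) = h + 2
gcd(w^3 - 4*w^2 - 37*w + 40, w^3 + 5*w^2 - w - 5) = w^2 + 4*w - 5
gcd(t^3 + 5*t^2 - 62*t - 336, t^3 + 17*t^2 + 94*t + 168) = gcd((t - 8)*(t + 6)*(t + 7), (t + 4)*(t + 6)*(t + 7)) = t^2 + 13*t + 42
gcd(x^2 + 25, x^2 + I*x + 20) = x + 5*I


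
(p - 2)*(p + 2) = p^2 - 4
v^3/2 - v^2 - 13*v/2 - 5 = (v/2 + 1)*(v - 5)*(v + 1)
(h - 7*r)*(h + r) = h^2 - 6*h*r - 7*r^2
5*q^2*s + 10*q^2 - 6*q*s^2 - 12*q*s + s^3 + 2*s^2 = (-5*q + s)*(-q + s)*(s + 2)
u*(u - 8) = u^2 - 8*u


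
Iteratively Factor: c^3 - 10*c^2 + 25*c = (c)*(c^2 - 10*c + 25) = c*(c - 5)*(c - 5)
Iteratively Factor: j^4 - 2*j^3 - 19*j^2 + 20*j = (j - 1)*(j^3 - j^2 - 20*j) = (j - 1)*(j + 4)*(j^2 - 5*j) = j*(j - 1)*(j + 4)*(j - 5)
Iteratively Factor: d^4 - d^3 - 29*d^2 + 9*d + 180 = (d - 5)*(d^3 + 4*d^2 - 9*d - 36) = (d - 5)*(d + 3)*(d^2 + d - 12) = (d - 5)*(d + 3)*(d + 4)*(d - 3)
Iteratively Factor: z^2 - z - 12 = (z + 3)*(z - 4)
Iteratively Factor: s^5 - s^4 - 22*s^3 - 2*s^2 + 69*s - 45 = (s + 3)*(s^4 - 4*s^3 - 10*s^2 + 28*s - 15) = (s - 5)*(s + 3)*(s^3 + s^2 - 5*s + 3) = (s - 5)*(s - 1)*(s + 3)*(s^2 + 2*s - 3) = (s - 5)*(s - 1)*(s + 3)^2*(s - 1)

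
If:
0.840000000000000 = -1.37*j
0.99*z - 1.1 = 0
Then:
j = -0.61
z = 1.11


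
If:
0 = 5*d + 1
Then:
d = -1/5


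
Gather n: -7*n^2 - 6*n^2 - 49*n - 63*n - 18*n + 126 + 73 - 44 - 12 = -13*n^2 - 130*n + 143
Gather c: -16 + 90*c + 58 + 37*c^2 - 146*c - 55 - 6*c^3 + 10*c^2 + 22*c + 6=-6*c^3 + 47*c^2 - 34*c - 7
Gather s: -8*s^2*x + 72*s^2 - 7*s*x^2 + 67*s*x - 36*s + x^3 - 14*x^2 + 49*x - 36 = s^2*(72 - 8*x) + s*(-7*x^2 + 67*x - 36) + x^3 - 14*x^2 + 49*x - 36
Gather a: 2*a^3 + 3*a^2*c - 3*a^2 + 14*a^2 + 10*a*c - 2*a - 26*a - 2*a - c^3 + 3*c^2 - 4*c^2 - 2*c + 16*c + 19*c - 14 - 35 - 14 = 2*a^3 + a^2*(3*c + 11) + a*(10*c - 30) - c^3 - c^2 + 33*c - 63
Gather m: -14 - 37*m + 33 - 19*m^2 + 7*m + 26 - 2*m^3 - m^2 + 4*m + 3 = -2*m^3 - 20*m^2 - 26*m + 48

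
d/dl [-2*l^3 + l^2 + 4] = 2*l*(1 - 3*l)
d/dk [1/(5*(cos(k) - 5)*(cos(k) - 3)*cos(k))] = (3*sin(k) + 15*sin(k)/cos(k)^2 - 16*tan(k))/(5*(cos(k) - 5)^2*(cos(k) - 3)^2)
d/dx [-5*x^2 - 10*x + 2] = -10*x - 10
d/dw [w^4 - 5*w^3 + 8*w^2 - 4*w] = 4*w^3 - 15*w^2 + 16*w - 4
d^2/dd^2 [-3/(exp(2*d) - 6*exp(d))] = 6*((exp(d) - 6)*(2*exp(d) - 3) - 4*(exp(d) - 3)^2)*exp(-d)/(exp(d) - 6)^3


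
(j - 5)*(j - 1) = j^2 - 6*j + 5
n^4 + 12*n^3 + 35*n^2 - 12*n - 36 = (n - 1)*(n + 1)*(n + 6)^2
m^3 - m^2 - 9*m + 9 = (m - 3)*(m - 1)*(m + 3)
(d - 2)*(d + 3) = d^2 + d - 6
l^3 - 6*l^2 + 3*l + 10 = (l - 5)*(l - 2)*(l + 1)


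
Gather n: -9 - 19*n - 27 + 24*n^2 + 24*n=24*n^2 + 5*n - 36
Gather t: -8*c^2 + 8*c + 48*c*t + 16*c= -8*c^2 + 48*c*t + 24*c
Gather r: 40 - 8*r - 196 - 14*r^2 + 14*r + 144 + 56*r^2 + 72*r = 42*r^2 + 78*r - 12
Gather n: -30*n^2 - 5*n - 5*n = -30*n^2 - 10*n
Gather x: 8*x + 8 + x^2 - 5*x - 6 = x^2 + 3*x + 2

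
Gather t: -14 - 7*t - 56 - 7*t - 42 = -14*t - 112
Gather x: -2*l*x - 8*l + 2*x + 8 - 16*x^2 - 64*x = -8*l - 16*x^2 + x*(-2*l - 62) + 8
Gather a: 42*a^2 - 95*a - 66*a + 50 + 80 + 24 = 42*a^2 - 161*a + 154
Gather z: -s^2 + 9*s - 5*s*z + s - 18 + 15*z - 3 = -s^2 + 10*s + z*(15 - 5*s) - 21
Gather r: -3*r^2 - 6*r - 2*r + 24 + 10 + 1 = -3*r^2 - 8*r + 35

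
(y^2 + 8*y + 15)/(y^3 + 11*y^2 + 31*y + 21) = (y + 5)/(y^2 + 8*y + 7)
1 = 1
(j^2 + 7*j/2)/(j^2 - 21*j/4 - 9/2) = 2*j*(2*j + 7)/(4*j^2 - 21*j - 18)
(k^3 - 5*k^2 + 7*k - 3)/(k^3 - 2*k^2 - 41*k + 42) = (k^2 - 4*k + 3)/(k^2 - k - 42)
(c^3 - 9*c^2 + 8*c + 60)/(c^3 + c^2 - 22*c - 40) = (c - 6)/(c + 4)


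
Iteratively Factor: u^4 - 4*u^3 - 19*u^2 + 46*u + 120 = (u - 4)*(u^3 - 19*u - 30) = (u - 4)*(u + 3)*(u^2 - 3*u - 10) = (u - 4)*(u + 2)*(u + 3)*(u - 5)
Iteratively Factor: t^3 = (t)*(t^2) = t^2*(t)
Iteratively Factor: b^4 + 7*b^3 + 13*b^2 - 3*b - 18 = (b + 2)*(b^3 + 5*b^2 + 3*b - 9) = (b - 1)*(b + 2)*(b^2 + 6*b + 9) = (b - 1)*(b + 2)*(b + 3)*(b + 3)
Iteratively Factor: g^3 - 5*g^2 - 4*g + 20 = (g - 2)*(g^2 - 3*g - 10) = (g - 5)*(g - 2)*(g + 2)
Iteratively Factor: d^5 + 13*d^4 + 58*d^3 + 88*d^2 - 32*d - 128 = (d + 4)*(d^4 + 9*d^3 + 22*d^2 - 32) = (d + 4)^2*(d^3 + 5*d^2 + 2*d - 8) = (d + 4)^3*(d^2 + d - 2) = (d - 1)*(d + 4)^3*(d + 2)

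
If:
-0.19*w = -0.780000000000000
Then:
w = 4.11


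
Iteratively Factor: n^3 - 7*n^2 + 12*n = (n - 4)*(n^2 - 3*n) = n*(n - 4)*(n - 3)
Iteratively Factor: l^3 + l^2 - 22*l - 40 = (l + 2)*(l^2 - l - 20) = (l + 2)*(l + 4)*(l - 5)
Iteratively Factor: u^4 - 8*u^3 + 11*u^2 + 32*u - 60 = (u + 2)*(u^3 - 10*u^2 + 31*u - 30) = (u - 2)*(u + 2)*(u^2 - 8*u + 15) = (u - 3)*(u - 2)*(u + 2)*(u - 5)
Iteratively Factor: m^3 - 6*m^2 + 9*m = (m - 3)*(m^2 - 3*m) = m*(m - 3)*(m - 3)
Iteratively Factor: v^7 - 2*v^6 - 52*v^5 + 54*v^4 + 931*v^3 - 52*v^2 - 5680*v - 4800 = (v - 5)*(v^6 + 3*v^5 - 37*v^4 - 131*v^3 + 276*v^2 + 1328*v + 960) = (v - 5)^2*(v^5 + 8*v^4 + 3*v^3 - 116*v^2 - 304*v - 192) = (v - 5)^2*(v + 4)*(v^4 + 4*v^3 - 13*v^2 - 64*v - 48) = (v - 5)^2*(v + 1)*(v + 4)*(v^3 + 3*v^2 - 16*v - 48) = (v - 5)^2*(v + 1)*(v + 3)*(v + 4)*(v^2 - 16) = (v - 5)^2*(v - 4)*(v + 1)*(v + 3)*(v + 4)*(v + 4)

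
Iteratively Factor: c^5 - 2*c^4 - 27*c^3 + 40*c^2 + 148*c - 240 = (c + 3)*(c^4 - 5*c^3 - 12*c^2 + 76*c - 80) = (c - 5)*(c + 3)*(c^3 - 12*c + 16) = (c - 5)*(c + 3)*(c + 4)*(c^2 - 4*c + 4) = (c - 5)*(c - 2)*(c + 3)*(c + 4)*(c - 2)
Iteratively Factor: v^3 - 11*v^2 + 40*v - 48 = (v - 3)*(v^2 - 8*v + 16) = (v - 4)*(v - 3)*(v - 4)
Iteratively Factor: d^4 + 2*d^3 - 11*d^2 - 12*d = (d)*(d^3 + 2*d^2 - 11*d - 12) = d*(d - 3)*(d^2 + 5*d + 4) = d*(d - 3)*(d + 4)*(d + 1)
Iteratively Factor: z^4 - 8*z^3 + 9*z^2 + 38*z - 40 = (z + 2)*(z^3 - 10*z^2 + 29*z - 20) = (z - 1)*(z + 2)*(z^2 - 9*z + 20) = (z - 4)*(z - 1)*(z + 2)*(z - 5)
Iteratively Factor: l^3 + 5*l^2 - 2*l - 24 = (l + 3)*(l^2 + 2*l - 8) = (l - 2)*(l + 3)*(l + 4)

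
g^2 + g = g*(g + 1)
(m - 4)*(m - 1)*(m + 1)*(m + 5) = m^4 + m^3 - 21*m^2 - m + 20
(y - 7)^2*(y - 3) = y^3 - 17*y^2 + 91*y - 147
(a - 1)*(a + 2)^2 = a^3 + 3*a^2 - 4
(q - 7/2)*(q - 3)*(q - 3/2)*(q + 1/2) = q^4 - 15*q^3/2 + 65*q^2/4 - 45*q/8 - 63/8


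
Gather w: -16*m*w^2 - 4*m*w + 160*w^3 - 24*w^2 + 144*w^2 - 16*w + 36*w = 160*w^3 + w^2*(120 - 16*m) + w*(20 - 4*m)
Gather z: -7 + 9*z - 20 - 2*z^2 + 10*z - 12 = -2*z^2 + 19*z - 39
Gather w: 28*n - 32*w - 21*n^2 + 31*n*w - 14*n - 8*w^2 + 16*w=-21*n^2 + 14*n - 8*w^2 + w*(31*n - 16)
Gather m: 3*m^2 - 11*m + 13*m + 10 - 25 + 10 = 3*m^2 + 2*m - 5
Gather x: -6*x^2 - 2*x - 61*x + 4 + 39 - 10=-6*x^2 - 63*x + 33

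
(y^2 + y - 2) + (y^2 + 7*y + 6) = 2*y^2 + 8*y + 4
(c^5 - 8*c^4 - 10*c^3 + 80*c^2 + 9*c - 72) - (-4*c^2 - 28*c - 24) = c^5 - 8*c^4 - 10*c^3 + 84*c^2 + 37*c - 48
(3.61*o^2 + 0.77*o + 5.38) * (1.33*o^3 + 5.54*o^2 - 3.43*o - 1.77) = 4.8013*o^5 + 21.0235*o^4 - 0.9611*o^3 + 20.7744*o^2 - 19.8163*o - 9.5226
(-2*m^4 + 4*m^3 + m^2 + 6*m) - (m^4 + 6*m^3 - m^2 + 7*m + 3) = -3*m^4 - 2*m^3 + 2*m^2 - m - 3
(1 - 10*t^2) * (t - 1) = -10*t^3 + 10*t^2 + t - 1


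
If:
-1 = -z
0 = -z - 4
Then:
No Solution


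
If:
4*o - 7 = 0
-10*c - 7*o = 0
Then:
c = -49/40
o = 7/4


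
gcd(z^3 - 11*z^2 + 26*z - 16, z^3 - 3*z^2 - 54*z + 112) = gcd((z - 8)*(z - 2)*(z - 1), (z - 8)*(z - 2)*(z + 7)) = z^2 - 10*z + 16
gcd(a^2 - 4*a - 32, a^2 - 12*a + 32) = a - 8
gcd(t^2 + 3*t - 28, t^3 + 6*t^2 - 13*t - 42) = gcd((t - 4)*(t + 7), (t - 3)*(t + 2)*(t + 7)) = t + 7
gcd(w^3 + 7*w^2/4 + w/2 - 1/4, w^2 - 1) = w + 1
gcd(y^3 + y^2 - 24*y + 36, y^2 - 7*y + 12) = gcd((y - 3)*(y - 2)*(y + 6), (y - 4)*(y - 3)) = y - 3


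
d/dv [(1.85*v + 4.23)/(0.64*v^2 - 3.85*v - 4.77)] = (-1.184*v^2 - 5.4144*v + 7.461)/(0.4096*v^4 - 4.928*v^3 + 8.7169*v^2 + 36.729*v + 22.7529)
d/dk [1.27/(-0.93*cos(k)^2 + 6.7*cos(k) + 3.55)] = (8.509 - 2.3622*cos(k))*sin(k)/(-0.93*cos(k)^2 + 6.7*cos(k) + 3.55)^2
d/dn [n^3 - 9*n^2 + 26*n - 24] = 3*n^2 - 18*n + 26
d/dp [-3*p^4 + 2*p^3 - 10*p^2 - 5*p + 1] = -12*p^3 + 6*p^2 - 20*p - 5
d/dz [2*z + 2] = 2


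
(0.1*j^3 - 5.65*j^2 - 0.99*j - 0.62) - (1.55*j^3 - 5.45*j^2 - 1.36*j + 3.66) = -1.45*j^3 - 0.2*j^2 + 0.37*j - 4.28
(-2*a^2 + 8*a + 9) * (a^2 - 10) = -2*a^4 + 8*a^3 + 29*a^2 - 80*a - 90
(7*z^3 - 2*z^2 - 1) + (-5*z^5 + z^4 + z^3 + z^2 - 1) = -5*z^5 + z^4 + 8*z^3 - z^2 - 2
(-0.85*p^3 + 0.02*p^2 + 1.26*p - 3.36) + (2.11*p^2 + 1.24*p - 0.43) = -0.85*p^3 + 2.13*p^2 + 2.5*p - 3.79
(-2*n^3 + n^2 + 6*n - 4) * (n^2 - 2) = -2*n^5 + n^4 + 10*n^3 - 6*n^2 - 12*n + 8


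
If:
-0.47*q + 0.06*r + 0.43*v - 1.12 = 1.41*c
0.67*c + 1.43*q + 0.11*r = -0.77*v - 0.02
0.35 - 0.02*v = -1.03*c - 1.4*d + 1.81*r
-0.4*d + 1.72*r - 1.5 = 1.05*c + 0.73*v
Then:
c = 0.656898786645177*v - 0.886781714895701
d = 0.855329129215299*v + 1.18687282479213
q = 0.354825228502767 - 0.925035149322204*v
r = 1.02434614980439*v + 0.606760656556026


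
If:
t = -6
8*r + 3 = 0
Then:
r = -3/8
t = -6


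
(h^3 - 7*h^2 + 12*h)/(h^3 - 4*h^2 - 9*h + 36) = h/(h + 3)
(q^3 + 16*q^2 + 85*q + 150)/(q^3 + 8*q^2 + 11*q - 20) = (q^2 + 11*q + 30)/(q^2 + 3*q - 4)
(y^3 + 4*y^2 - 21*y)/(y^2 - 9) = y*(y + 7)/(y + 3)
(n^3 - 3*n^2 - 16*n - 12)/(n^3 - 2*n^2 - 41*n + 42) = (n^3 - 3*n^2 - 16*n - 12)/(n^3 - 2*n^2 - 41*n + 42)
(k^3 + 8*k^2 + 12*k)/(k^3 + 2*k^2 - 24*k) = (k + 2)/(k - 4)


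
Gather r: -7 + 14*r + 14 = 14*r + 7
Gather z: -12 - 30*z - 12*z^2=-12*z^2 - 30*z - 12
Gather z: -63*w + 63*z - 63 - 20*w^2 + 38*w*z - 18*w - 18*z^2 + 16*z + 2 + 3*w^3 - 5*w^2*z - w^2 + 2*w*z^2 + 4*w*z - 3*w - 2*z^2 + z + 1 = 3*w^3 - 21*w^2 - 84*w + z^2*(2*w - 20) + z*(-5*w^2 + 42*w + 80) - 60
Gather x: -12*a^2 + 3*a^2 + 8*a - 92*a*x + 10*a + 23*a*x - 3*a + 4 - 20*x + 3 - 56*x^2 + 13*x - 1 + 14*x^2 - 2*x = -9*a^2 + 15*a - 42*x^2 + x*(-69*a - 9) + 6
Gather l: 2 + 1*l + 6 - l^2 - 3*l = -l^2 - 2*l + 8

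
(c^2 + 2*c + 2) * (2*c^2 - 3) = 2*c^4 + 4*c^3 + c^2 - 6*c - 6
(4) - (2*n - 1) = 5 - 2*n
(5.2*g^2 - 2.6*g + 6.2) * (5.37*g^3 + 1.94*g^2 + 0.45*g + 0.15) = 27.924*g^5 - 3.874*g^4 + 30.59*g^3 + 11.638*g^2 + 2.4*g + 0.93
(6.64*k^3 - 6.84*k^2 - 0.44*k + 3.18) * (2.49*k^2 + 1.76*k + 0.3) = 16.5336*k^5 - 5.3452*k^4 - 11.142*k^3 + 5.0918*k^2 + 5.4648*k + 0.954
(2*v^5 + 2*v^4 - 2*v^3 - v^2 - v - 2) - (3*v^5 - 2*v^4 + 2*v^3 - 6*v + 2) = -v^5 + 4*v^4 - 4*v^3 - v^2 + 5*v - 4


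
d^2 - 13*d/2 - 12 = (d - 8)*(d + 3/2)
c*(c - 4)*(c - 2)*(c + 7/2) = c^4 - 5*c^3/2 - 13*c^2 + 28*c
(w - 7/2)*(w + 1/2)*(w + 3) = w^3 - 43*w/4 - 21/4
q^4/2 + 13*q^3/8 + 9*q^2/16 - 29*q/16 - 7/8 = (q/2 + 1/4)*(q - 1)*(q + 7/4)*(q + 2)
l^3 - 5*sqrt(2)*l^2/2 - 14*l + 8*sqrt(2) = (l - 4*sqrt(2))*(l - sqrt(2)/2)*(l + 2*sqrt(2))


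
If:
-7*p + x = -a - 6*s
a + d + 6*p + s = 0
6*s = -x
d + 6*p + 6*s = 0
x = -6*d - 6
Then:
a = 35/79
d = -72/79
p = 5/79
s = 7/79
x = -42/79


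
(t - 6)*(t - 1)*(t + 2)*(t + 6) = t^4 + t^3 - 38*t^2 - 36*t + 72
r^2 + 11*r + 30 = (r + 5)*(r + 6)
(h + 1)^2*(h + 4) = h^3 + 6*h^2 + 9*h + 4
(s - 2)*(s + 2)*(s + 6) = s^3 + 6*s^2 - 4*s - 24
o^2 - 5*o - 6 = (o - 6)*(o + 1)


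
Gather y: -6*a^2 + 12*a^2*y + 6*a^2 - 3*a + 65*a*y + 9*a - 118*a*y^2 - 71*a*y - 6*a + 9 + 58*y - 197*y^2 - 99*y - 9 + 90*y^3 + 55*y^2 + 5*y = 90*y^3 + y^2*(-118*a - 142) + y*(12*a^2 - 6*a - 36)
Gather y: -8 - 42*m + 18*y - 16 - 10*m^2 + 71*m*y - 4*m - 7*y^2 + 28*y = -10*m^2 - 46*m - 7*y^2 + y*(71*m + 46) - 24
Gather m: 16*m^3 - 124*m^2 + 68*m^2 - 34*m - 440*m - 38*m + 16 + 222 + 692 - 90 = 16*m^3 - 56*m^2 - 512*m + 840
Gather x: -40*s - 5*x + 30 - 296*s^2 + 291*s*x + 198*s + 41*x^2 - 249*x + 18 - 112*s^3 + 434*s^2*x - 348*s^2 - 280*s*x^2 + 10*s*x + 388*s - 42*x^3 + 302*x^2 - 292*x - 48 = -112*s^3 - 644*s^2 + 546*s - 42*x^3 + x^2*(343 - 280*s) + x*(434*s^2 + 301*s - 546)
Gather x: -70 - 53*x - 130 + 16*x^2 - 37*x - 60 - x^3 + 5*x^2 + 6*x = -x^3 + 21*x^2 - 84*x - 260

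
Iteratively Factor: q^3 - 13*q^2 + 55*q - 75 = (q - 5)*(q^2 - 8*q + 15) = (q - 5)^2*(q - 3)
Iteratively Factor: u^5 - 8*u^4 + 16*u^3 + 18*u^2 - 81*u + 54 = (u - 3)*(u^4 - 5*u^3 + u^2 + 21*u - 18) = (u - 3)*(u - 1)*(u^3 - 4*u^2 - 3*u + 18) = (u - 3)^2*(u - 1)*(u^2 - u - 6) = (u - 3)^3*(u - 1)*(u + 2)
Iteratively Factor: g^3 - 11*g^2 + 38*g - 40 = (g - 5)*(g^2 - 6*g + 8) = (g - 5)*(g - 2)*(g - 4)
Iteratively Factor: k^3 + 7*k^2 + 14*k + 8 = (k + 4)*(k^2 + 3*k + 2) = (k + 1)*(k + 4)*(k + 2)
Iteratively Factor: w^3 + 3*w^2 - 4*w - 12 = (w - 2)*(w^2 + 5*w + 6) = (w - 2)*(w + 2)*(w + 3)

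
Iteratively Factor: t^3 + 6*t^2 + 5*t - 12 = (t - 1)*(t^2 + 7*t + 12) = (t - 1)*(t + 4)*(t + 3)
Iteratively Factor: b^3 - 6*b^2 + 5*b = (b - 5)*(b^2 - b) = (b - 5)*(b - 1)*(b)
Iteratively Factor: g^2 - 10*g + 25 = (g - 5)*(g - 5)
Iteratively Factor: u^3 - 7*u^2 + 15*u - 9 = (u - 3)*(u^2 - 4*u + 3) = (u - 3)*(u - 1)*(u - 3)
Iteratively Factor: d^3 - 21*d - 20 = (d + 4)*(d^2 - 4*d - 5) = (d + 1)*(d + 4)*(d - 5)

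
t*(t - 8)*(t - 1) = t^3 - 9*t^2 + 8*t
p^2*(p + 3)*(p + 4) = p^4 + 7*p^3 + 12*p^2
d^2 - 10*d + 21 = (d - 7)*(d - 3)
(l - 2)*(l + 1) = l^2 - l - 2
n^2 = n^2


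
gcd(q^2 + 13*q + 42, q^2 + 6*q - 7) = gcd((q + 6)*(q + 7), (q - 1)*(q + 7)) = q + 7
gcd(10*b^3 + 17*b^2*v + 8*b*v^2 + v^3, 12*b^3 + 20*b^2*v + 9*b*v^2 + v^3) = 2*b^2 + 3*b*v + v^2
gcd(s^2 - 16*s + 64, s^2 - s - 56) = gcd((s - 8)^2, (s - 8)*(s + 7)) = s - 8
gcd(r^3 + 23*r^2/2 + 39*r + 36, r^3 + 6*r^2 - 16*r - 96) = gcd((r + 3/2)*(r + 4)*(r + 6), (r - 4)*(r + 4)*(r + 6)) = r^2 + 10*r + 24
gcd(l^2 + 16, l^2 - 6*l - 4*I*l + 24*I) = l - 4*I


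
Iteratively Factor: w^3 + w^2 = (w)*(w^2 + w) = w^2*(w + 1)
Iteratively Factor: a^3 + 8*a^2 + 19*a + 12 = (a + 3)*(a^2 + 5*a + 4) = (a + 1)*(a + 3)*(a + 4)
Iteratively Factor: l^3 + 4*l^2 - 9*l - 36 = (l + 4)*(l^2 - 9) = (l + 3)*(l + 4)*(l - 3)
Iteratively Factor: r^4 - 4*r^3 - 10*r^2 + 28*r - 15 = (r - 1)*(r^3 - 3*r^2 - 13*r + 15) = (r - 1)^2*(r^2 - 2*r - 15) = (r - 5)*(r - 1)^2*(r + 3)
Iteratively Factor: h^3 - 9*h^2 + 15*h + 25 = (h + 1)*(h^2 - 10*h + 25) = (h - 5)*(h + 1)*(h - 5)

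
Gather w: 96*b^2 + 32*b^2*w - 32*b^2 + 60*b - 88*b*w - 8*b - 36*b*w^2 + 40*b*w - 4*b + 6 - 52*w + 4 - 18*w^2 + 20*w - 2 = 64*b^2 + 48*b + w^2*(-36*b - 18) + w*(32*b^2 - 48*b - 32) + 8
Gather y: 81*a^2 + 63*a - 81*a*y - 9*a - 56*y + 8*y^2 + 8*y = 81*a^2 + 54*a + 8*y^2 + y*(-81*a - 48)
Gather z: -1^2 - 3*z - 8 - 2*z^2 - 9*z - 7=-2*z^2 - 12*z - 16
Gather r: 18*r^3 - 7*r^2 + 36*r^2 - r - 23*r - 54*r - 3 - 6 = 18*r^3 + 29*r^2 - 78*r - 9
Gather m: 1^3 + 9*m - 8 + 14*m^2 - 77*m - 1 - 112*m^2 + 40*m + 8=-98*m^2 - 28*m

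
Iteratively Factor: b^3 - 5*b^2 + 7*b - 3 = (b - 1)*(b^2 - 4*b + 3) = (b - 1)^2*(b - 3)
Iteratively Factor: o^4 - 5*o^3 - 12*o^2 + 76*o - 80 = (o - 5)*(o^3 - 12*o + 16) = (o - 5)*(o + 4)*(o^2 - 4*o + 4) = (o - 5)*(o - 2)*(o + 4)*(o - 2)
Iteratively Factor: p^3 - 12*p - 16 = (p + 2)*(p^2 - 2*p - 8) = (p - 4)*(p + 2)*(p + 2)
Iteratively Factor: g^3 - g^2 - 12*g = (g - 4)*(g^2 + 3*g) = g*(g - 4)*(g + 3)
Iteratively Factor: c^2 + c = (c + 1)*(c)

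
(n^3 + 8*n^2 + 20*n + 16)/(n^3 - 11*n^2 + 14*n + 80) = (n^2 + 6*n + 8)/(n^2 - 13*n + 40)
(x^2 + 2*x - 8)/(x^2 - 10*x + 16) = (x + 4)/(x - 8)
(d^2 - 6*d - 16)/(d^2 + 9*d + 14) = (d - 8)/(d + 7)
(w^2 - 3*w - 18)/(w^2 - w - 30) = (w + 3)/(w + 5)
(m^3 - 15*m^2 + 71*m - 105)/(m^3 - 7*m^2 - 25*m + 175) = (m - 3)/(m + 5)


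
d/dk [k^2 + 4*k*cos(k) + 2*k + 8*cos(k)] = -4*k*sin(k) + 2*k - 8*sin(k) + 4*cos(k) + 2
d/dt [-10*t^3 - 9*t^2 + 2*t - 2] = -30*t^2 - 18*t + 2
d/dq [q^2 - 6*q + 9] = 2*q - 6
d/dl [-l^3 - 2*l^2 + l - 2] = -3*l^2 - 4*l + 1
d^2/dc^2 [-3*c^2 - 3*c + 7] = -6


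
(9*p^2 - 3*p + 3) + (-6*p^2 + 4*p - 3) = 3*p^2 + p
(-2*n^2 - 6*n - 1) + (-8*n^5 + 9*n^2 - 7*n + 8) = -8*n^5 + 7*n^2 - 13*n + 7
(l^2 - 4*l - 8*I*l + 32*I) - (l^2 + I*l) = -4*l - 9*I*l + 32*I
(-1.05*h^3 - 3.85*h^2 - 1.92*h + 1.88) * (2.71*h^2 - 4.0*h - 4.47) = -2.8455*h^5 - 6.2335*h^4 + 14.8903*h^3 + 29.9843*h^2 + 1.0624*h - 8.4036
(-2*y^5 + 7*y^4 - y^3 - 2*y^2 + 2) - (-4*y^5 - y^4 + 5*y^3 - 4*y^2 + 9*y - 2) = 2*y^5 + 8*y^4 - 6*y^3 + 2*y^2 - 9*y + 4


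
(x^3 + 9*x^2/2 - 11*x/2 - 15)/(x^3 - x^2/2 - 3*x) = (x + 5)/x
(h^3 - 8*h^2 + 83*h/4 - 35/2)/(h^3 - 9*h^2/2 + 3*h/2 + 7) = (h - 5/2)/(h + 1)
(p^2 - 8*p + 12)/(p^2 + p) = (p^2 - 8*p + 12)/(p*(p + 1))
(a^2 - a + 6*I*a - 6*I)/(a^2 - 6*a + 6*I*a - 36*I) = (a - 1)/(a - 6)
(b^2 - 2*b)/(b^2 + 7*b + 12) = b*(b - 2)/(b^2 + 7*b + 12)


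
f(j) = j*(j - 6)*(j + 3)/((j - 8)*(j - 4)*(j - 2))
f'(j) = j*(j - 6)/((j - 8)*(j - 4)*(j - 2)) - j*(j - 6)*(j + 3)/((j - 8)*(j - 4)*(j - 2)^2) - j*(j - 6)*(j + 3)/((j - 8)*(j - 4)^2*(j - 2)) + j*(j + 3)/((j - 8)*(j - 4)*(j - 2)) - j*(j - 6)*(j + 3)/((j - 8)^2*(j - 4)*(j - 2)) + (j - 6)*(j + 3)/((j - 8)*(j - 4)*(j - 2))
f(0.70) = 0.44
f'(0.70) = 1.19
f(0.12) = 0.04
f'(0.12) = 0.36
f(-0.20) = -0.05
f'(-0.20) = 0.18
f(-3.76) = 0.05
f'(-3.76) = -0.07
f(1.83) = 16.19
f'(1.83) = 113.66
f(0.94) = 0.82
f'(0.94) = 2.07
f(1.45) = 3.20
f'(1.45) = 9.77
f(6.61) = -2.32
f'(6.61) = -4.67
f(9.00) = 9.26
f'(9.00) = -7.55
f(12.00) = 3.38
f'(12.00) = -0.53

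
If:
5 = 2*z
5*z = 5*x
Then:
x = 5/2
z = 5/2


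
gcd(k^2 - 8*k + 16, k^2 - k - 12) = k - 4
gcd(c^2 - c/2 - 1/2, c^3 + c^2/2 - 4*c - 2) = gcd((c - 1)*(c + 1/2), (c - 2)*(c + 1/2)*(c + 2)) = c + 1/2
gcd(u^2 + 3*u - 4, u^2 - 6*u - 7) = 1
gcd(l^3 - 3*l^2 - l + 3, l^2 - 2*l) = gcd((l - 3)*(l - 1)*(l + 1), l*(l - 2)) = 1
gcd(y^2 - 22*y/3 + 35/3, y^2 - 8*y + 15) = y - 5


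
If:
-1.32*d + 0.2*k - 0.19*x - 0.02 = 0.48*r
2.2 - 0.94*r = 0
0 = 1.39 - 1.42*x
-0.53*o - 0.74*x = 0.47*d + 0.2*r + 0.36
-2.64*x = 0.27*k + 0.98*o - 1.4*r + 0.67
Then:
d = 1.20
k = 14.59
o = -4.00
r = 2.34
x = 0.98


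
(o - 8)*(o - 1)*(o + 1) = o^3 - 8*o^2 - o + 8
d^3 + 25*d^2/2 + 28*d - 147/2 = (d - 3/2)*(d + 7)^2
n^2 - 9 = (n - 3)*(n + 3)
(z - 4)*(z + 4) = z^2 - 16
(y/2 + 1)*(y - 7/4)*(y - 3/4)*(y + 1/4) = y^4/2 - y^3/8 - 61*y^2/32 + 109*y/128 + 21/64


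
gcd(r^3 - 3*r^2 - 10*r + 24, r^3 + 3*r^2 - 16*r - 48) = r^2 - r - 12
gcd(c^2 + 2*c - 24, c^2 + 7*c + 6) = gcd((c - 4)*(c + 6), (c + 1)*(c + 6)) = c + 6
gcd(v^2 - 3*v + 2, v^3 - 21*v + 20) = v - 1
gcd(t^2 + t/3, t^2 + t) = t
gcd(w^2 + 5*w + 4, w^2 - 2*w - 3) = w + 1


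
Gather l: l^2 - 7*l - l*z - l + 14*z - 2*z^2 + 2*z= l^2 + l*(-z - 8) - 2*z^2 + 16*z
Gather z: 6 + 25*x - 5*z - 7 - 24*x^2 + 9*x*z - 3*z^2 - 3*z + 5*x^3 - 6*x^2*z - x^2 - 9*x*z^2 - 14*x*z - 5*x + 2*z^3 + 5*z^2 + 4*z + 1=5*x^3 - 25*x^2 + 20*x + 2*z^3 + z^2*(2 - 9*x) + z*(-6*x^2 - 5*x - 4)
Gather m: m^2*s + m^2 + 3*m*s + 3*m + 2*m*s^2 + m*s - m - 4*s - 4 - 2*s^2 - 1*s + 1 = m^2*(s + 1) + m*(2*s^2 + 4*s + 2) - 2*s^2 - 5*s - 3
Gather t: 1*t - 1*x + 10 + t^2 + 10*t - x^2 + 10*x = t^2 + 11*t - x^2 + 9*x + 10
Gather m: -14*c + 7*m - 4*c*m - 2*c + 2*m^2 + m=-16*c + 2*m^2 + m*(8 - 4*c)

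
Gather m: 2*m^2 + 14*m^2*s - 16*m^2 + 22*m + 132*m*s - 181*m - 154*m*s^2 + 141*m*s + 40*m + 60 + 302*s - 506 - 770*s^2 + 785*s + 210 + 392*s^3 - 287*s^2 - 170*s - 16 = m^2*(14*s - 14) + m*(-154*s^2 + 273*s - 119) + 392*s^3 - 1057*s^2 + 917*s - 252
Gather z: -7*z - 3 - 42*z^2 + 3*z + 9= -42*z^2 - 4*z + 6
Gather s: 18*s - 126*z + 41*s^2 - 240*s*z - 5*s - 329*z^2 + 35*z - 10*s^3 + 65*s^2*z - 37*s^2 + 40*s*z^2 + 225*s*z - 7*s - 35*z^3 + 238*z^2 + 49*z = -10*s^3 + s^2*(65*z + 4) + s*(40*z^2 - 15*z + 6) - 35*z^3 - 91*z^2 - 42*z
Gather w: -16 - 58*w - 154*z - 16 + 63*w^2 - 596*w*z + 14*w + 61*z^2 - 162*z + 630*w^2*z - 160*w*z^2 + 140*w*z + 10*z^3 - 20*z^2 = w^2*(630*z + 63) + w*(-160*z^2 - 456*z - 44) + 10*z^3 + 41*z^2 - 316*z - 32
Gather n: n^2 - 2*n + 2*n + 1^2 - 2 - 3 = n^2 - 4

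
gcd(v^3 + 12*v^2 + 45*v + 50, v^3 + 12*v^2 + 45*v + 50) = v^3 + 12*v^2 + 45*v + 50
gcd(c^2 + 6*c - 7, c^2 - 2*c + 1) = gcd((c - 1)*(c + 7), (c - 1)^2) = c - 1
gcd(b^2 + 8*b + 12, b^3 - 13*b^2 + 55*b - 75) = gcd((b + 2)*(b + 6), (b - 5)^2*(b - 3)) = 1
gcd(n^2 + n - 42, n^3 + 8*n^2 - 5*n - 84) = n + 7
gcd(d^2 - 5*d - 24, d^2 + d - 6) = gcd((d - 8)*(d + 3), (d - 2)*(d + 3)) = d + 3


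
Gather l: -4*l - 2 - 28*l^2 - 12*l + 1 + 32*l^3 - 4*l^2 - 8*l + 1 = 32*l^3 - 32*l^2 - 24*l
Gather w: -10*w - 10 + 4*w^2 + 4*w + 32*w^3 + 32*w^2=32*w^3 + 36*w^2 - 6*w - 10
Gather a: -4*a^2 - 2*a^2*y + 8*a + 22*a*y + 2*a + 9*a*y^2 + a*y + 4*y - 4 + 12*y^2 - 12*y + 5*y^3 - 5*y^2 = a^2*(-2*y - 4) + a*(9*y^2 + 23*y + 10) + 5*y^3 + 7*y^2 - 8*y - 4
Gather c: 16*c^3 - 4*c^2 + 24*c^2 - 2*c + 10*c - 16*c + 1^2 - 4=16*c^3 + 20*c^2 - 8*c - 3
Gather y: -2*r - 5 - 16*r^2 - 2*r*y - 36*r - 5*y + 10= -16*r^2 - 38*r + y*(-2*r - 5) + 5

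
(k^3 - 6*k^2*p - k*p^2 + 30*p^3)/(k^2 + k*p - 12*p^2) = (k^2 - 3*k*p - 10*p^2)/(k + 4*p)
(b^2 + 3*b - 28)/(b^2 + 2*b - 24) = (b + 7)/(b + 6)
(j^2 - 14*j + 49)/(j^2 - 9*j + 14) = (j - 7)/(j - 2)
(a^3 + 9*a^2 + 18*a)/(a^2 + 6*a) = a + 3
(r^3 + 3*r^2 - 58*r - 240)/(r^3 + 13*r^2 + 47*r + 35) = (r^2 - 2*r - 48)/(r^2 + 8*r + 7)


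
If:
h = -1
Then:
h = -1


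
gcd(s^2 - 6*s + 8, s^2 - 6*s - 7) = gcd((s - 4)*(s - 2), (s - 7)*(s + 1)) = 1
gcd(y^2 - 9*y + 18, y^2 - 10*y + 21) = y - 3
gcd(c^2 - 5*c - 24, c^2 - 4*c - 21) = c + 3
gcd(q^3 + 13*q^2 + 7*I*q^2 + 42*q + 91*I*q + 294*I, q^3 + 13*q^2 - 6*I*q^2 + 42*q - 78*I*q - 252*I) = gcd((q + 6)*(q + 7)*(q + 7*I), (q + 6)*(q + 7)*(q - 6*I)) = q^2 + 13*q + 42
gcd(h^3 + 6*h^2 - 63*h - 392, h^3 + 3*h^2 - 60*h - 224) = h^2 - h - 56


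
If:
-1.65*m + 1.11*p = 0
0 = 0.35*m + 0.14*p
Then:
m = 0.00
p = 0.00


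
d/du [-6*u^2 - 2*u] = -12*u - 2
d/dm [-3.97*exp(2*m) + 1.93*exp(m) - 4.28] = (1.93 - 7.94*exp(m))*exp(m)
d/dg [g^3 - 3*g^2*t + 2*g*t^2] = 3*g^2 - 6*g*t + 2*t^2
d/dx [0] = 0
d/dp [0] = 0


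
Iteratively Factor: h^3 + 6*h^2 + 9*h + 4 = (h + 4)*(h^2 + 2*h + 1) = (h + 1)*(h + 4)*(h + 1)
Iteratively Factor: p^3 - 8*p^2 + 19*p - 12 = (p - 1)*(p^2 - 7*p + 12) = (p - 3)*(p - 1)*(p - 4)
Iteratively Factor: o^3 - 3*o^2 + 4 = (o - 2)*(o^2 - o - 2) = (o - 2)^2*(o + 1)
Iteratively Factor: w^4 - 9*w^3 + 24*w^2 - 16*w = (w - 4)*(w^3 - 5*w^2 + 4*w) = w*(w - 4)*(w^2 - 5*w + 4) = w*(w - 4)*(w - 1)*(w - 4)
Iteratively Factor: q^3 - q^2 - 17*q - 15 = (q - 5)*(q^2 + 4*q + 3) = (q - 5)*(q + 1)*(q + 3)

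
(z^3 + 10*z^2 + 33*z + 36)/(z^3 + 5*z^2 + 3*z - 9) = (z + 4)/(z - 1)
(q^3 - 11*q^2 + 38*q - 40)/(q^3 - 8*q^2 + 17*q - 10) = (q - 4)/(q - 1)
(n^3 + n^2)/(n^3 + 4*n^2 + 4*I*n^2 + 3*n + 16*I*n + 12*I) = n^2/(n^2 + n*(3 + 4*I) + 12*I)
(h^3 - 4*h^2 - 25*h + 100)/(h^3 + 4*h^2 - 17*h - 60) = (h - 5)/(h + 3)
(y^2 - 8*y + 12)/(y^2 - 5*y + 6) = (y - 6)/(y - 3)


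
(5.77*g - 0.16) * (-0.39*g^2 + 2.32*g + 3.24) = -2.2503*g^3 + 13.4488*g^2 + 18.3236*g - 0.5184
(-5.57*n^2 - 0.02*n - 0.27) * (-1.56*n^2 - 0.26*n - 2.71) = 8.6892*n^4 + 1.4794*n^3 + 15.5211*n^2 + 0.1244*n + 0.7317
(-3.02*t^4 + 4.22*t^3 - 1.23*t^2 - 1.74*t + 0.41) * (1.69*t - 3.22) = -5.1038*t^5 + 16.8562*t^4 - 15.6671*t^3 + 1.02*t^2 + 6.2957*t - 1.3202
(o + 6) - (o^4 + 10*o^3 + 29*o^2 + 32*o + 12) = -o^4 - 10*o^3 - 29*o^2 - 31*o - 6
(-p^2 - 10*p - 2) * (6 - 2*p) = 2*p^3 + 14*p^2 - 56*p - 12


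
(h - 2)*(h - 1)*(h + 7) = h^3 + 4*h^2 - 19*h + 14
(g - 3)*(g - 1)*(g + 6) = g^3 + 2*g^2 - 21*g + 18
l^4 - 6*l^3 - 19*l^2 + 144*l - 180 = (l - 6)*(l - 3)*(l - 2)*(l + 5)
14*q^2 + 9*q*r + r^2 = (2*q + r)*(7*q + r)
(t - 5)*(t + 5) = t^2 - 25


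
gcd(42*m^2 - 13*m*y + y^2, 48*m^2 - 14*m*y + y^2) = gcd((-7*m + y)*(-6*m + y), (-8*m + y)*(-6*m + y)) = -6*m + y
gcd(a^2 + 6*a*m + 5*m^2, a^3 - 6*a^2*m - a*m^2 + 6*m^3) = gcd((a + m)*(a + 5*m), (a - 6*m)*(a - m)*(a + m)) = a + m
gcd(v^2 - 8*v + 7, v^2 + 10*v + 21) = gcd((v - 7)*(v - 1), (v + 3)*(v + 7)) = 1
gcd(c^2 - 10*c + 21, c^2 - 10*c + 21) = c^2 - 10*c + 21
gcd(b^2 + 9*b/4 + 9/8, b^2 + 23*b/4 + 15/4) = b + 3/4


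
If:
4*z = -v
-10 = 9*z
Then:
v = 40/9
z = -10/9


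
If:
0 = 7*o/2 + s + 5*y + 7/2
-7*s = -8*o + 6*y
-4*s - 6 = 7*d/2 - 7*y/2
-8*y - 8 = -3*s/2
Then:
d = -16888/4921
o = 9/703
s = 528/703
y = -604/703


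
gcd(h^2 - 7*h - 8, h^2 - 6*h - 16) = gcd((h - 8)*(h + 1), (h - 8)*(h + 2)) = h - 8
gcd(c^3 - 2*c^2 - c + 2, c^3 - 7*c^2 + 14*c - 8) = c^2 - 3*c + 2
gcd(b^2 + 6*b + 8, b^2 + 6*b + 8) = b^2 + 6*b + 8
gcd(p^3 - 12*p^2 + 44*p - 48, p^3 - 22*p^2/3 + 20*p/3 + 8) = p^2 - 8*p + 12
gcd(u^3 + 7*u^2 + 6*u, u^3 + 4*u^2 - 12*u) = u^2 + 6*u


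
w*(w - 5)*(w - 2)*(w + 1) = w^4 - 6*w^3 + 3*w^2 + 10*w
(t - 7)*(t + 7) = t^2 - 49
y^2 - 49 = (y - 7)*(y + 7)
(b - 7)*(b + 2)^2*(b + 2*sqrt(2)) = b^4 - 3*b^3 + 2*sqrt(2)*b^3 - 24*b^2 - 6*sqrt(2)*b^2 - 48*sqrt(2)*b - 28*b - 56*sqrt(2)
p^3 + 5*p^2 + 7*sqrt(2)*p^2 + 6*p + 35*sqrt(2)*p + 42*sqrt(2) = (p + 2)*(p + 3)*(p + 7*sqrt(2))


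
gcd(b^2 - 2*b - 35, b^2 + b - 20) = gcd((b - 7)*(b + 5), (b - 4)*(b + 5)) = b + 5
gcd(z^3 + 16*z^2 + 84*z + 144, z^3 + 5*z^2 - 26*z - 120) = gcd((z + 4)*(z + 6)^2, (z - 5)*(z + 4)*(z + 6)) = z^2 + 10*z + 24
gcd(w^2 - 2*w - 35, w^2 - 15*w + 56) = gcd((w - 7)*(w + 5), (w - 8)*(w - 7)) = w - 7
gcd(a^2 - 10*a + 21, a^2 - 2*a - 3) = a - 3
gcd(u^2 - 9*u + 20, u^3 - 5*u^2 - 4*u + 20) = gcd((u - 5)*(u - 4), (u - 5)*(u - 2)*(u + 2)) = u - 5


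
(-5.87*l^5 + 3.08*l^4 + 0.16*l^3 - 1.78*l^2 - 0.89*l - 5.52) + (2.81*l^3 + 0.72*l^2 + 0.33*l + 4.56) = -5.87*l^5 + 3.08*l^4 + 2.97*l^3 - 1.06*l^2 - 0.56*l - 0.96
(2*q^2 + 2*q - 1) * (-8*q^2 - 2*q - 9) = -16*q^4 - 20*q^3 - 14*q^2 - 16*q + 9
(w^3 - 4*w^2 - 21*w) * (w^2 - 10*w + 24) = w^5 - 14*w^4 + 43*w^3 + 114*w^2 - 504*w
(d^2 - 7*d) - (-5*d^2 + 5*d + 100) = 6*d^2 - 12*d - 100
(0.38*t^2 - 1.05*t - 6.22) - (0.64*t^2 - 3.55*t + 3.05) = -0.26*t^2 + 2.5*t - 9.27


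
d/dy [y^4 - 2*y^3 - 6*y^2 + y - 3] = 4*y^3 - 6*y^2 - 12*y + 1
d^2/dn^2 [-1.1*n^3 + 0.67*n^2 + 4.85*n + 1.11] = 1.34 - 6.6*n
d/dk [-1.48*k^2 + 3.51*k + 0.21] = 3.51 - 2.96*k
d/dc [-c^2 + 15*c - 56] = 15 - 2*c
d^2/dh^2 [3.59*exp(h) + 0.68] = 3.59*exp(h)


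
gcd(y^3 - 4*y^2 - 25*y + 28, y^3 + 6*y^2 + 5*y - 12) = y^2 + 3*y - 4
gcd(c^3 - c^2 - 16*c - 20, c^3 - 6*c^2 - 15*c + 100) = c - 5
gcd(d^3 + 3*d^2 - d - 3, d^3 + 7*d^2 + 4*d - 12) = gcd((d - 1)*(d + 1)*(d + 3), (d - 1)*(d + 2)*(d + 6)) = d - 1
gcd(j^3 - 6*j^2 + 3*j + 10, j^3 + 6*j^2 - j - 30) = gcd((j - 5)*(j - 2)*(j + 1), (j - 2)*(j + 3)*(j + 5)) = j - 2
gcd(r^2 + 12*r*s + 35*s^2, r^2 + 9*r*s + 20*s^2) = r + 5*s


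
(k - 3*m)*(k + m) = k^2 - 2*k*m - 3*m^2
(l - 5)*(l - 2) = l^2 - 7*l + 10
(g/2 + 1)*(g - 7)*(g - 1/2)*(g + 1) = g^4/2 - 9*g^3/4 - 17*g^2/2 - 9*g/4 + 7/2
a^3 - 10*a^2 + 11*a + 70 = (a - 7)*(a - 5)*(a + 2)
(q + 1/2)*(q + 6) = q^2 + 13*q/2 + 3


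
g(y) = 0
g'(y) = 0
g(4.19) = 0.00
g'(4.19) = 0.00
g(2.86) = 0.00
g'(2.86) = 0.00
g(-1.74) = 0.00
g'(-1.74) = 0.00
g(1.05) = 0.00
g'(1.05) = 0.00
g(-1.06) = 0.00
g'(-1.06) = 0.00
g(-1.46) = 0.00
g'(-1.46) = 0.00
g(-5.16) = 0.00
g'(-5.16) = 0.00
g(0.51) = 0.00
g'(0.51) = 0.00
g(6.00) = 0.00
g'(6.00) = 0.00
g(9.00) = 0.00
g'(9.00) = 0.00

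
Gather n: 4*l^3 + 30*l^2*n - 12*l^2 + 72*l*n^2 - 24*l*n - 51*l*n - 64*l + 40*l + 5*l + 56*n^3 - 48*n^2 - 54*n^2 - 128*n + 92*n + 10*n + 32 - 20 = 4*l^3 - 12*l^2 - 19*l + 56*n^3 + n^2*(72*l - 102) + n*(30*l^2 - 75*l - 26) + 12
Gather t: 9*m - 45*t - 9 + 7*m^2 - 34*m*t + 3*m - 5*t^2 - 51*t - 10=7*m^2 + 12*m - 5*t^2 + t*(-34*m - 96) - 19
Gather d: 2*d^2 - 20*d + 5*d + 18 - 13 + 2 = 2*d^2 - 15*d + 7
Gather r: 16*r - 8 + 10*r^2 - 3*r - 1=10*r^2 + 13*r - 9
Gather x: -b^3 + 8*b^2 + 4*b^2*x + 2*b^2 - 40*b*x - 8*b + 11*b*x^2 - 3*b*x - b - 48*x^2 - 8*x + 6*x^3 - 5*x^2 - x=-b^3 + 10*b^2 - 9*b + 6*x^3 + x^2*(11*b - 53) + x*(4*b^2 - 43*b - 9)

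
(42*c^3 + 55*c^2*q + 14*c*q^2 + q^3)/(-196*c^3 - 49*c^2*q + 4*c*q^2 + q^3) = (6*c^2 + 7*c*q + q^2)/(-28*c^2 - 3*c*q + q^2)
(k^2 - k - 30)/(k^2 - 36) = (k + 5)/(k + 6)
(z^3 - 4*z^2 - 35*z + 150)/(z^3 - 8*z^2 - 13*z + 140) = (z^2 + z - 30)/(z^2 - 3*z - 28)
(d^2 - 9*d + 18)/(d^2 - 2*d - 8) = (-d^2 + 9*d - 18)/(-d^2 + 2*d + 8)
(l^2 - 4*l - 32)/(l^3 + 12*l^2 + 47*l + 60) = (l - 8)/(l^2 + 8*l + 15)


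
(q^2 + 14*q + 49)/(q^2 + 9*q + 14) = (q + 7)/(q + 2)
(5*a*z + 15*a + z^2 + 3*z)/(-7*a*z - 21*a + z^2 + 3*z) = (5*a + z)/(-7*a + z)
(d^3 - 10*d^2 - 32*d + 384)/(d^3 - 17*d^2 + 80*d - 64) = (d + 6)/(d - 1)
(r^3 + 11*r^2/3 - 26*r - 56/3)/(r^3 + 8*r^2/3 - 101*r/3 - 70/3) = (r - 4)/(r - 5)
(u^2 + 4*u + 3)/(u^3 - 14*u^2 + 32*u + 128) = (u^2 + 4*u + 3)/(u^3 - 14*u^2 + 32*u + 128)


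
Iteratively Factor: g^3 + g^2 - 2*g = (g - 1)*(g^2 + 2*g) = g*(g - 1)*(g + 2)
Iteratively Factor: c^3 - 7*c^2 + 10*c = (c - 5)*(c^2 - 2*c) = c*(c - 5)*(c - 2)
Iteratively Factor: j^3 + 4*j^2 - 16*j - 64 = (j + 4)*(j^2 - 16) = (j + 4)^2*(j - 4)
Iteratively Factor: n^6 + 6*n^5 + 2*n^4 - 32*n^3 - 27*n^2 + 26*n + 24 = (n + 1)*(n^5 + 5*n^4 - 3*n^3 - 29*n^2 + 2*n + 24) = (n - 2)*(n + 1)*(n^4 + 7*n^3 + 11*n^2 - 7*n - 12) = (n - 2)*(n + 1)^2*(n^3 + 6*n^2 + 5*n - 12) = (n - 2)*(n + 1)^2*(n + 4)*(n^2 + 2*n - 3) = (n - 2)*(n + 1)^2*(n + 3)*(n + 4)*(n - 1)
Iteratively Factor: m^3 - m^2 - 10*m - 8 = (m - 4)*(m^2 + 3*m + 2) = (m - 4)*(m + 1)*(m + 2)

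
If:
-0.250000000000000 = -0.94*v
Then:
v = 0.27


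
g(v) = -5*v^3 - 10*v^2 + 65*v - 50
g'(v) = -15*v^2 - 20*v + 65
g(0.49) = -21.14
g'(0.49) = 51.60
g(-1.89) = -174.81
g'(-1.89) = 49.22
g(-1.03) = -122.10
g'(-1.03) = 69.69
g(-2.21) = -188.52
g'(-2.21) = 35.94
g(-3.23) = -195.79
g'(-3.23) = -26.89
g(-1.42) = -148.15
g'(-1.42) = 63.15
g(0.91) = -2.90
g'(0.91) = 34.38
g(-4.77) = -44.92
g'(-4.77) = -180.89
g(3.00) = -80.00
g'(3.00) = -130.00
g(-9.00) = 2200.00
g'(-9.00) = -970.00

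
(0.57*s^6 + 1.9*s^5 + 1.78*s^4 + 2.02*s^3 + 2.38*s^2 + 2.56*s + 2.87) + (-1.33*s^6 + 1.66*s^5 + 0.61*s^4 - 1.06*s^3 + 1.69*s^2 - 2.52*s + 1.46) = -0.76*s^6 + 3.56*s^5 + 2.39*s^4 + 0.96*s^3 + 4.07*s^2 + 0.04*s + 4.33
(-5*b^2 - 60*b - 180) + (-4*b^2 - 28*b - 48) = -9*b^2 - 88*b - 228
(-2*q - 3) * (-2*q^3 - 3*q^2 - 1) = 4*q^4 + 12*q^3 + 9*q^2 + 2*q + 3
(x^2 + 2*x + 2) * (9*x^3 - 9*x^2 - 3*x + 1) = 9*x^5 + 9*x^4 - 3*x^3 - 23*x^2 - 4*x + 2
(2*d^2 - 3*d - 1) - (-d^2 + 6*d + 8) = 3*d^2 - 9*d - 9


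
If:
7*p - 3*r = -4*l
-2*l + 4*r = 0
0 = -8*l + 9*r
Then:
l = 0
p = 0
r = 0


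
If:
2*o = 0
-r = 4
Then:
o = 0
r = -4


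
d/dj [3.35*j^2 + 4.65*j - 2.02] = 6.7*j + 4.65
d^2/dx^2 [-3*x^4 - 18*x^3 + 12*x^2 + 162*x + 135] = -36*x^2 - 108*x + 24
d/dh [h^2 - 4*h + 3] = 2*h - 4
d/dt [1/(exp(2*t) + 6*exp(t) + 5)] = 2*(-exp(t) - 3)*exp(t)/(exp(2*t) + 6*exp(t) + 5)^2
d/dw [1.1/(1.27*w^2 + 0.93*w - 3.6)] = (-2.794*w - 1.023)/(1.27*w^2 + 0.93*w - 3.6)^2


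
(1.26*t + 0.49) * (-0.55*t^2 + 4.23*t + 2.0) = -0.693*t^3 + 5.0603*t^2 + 4.5927*t + 0.98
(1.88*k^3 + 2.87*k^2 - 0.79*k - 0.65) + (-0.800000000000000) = 1.88*k^3 + 2.87*k^2 - 0.79*k - 1.45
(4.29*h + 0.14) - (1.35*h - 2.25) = 2.94*h + 2.39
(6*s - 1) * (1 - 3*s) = -18*s^2 + 9*s - 1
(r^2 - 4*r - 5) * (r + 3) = r^3 - r^2 - 17*r - 15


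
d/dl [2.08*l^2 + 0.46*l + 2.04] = 4.16*l + 0.46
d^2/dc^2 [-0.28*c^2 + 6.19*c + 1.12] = -0.560000000000000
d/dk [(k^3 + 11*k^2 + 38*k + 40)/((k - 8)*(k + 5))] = (k^2 - 16*k - 56)/(k^2 - 16*k + 64)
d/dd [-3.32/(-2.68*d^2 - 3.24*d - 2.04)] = (-17.7952*d - 10.7568)/(2.68*d^2 + 3.24*d + 2.04)^2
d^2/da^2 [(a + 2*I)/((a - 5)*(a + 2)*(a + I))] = (6*a^5 + a^4*(-18 + 30*I) + a^3*(4 - 102*I) + a^2*(108 + 96*I) + a*(-168 + 216*I) - 60 + 124*I)/(a^9 + a^8*(-9 + 3*I) + a^7*(-6 - 27*I) + a^6*(180 - 10*I) + a^5*(39 + 468*I) + a^4*(-1359 + 93*I) + a^3*(-1090 - 2853*I) + a^2*(2700 - 3030*I) + a*(3000 + 900*I) + 1000*I)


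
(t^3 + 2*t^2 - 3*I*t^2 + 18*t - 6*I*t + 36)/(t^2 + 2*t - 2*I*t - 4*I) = (t^2 - 3*I*t + 18)/(t - 2*I)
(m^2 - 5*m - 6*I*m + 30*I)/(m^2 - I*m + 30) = (m - 5)/(m + 5*I)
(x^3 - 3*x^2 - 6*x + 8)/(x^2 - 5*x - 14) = (x^2 - 5*x + 4)/(x - 7)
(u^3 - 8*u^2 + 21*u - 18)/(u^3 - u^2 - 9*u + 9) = (u^2 - 5*u + 6)/(u^2 + 2*u - 3)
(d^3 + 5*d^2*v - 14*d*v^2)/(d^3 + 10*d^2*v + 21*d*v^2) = (d - 2*v)/(d + 3*v)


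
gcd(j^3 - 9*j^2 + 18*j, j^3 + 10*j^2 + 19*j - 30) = 1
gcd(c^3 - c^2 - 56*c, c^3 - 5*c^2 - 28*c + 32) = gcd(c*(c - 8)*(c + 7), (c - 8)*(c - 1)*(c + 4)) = c - 8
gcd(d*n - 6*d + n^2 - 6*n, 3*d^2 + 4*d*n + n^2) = d + n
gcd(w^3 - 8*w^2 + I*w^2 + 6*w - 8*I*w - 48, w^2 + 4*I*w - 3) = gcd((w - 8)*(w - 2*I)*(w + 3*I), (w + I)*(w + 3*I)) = w + 3*I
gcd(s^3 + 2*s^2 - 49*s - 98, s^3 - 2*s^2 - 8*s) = s + 2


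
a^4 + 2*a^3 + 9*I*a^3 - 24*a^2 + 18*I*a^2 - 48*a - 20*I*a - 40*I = (a + 2)*(a + 2*I)^2*(a + 5*I)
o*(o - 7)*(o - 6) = o^3 - 13*o^2 + 42*o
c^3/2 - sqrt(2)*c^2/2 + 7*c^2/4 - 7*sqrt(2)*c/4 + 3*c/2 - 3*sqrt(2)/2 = (c/2 + 1)*(c + 3/2)*(c - sqrt(2))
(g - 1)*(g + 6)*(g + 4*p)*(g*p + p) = g^4*p + 4*g^3*p^2 + 6*g^3*p + 24*g^2*p^2 - g^2*p - 4*g*p^2 - 6*g*p - 24*p^2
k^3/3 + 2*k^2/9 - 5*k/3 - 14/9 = (k/3 + 1/3)*(k - 7/3)*(k + 2)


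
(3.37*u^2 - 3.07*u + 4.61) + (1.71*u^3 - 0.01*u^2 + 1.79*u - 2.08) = 1.71*u^3 + 3.36*u^2 - 1.28*u + 2.53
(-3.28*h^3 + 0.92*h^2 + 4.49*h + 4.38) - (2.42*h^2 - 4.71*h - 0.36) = -3.28*h^3 - 1.5*h^2 + 9.2*h + 4.74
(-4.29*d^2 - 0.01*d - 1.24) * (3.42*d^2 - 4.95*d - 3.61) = -14.6718*d^4 + 21.2013*d^3 + 11.2956*d^2 + 6.1741*d + 4.4764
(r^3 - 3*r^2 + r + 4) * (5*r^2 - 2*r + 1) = 5*r^5 - 17*r^4 + 12*r^3 + 15*r^2 - 7*r + 4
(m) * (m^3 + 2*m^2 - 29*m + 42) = m^4 + 2*m^3 - 29*m^2 + 42*m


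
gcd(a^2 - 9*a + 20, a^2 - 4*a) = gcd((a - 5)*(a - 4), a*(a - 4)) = a - 4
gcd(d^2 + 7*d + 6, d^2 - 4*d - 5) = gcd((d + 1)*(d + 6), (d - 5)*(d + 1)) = d + 1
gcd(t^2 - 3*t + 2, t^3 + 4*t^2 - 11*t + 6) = t - 1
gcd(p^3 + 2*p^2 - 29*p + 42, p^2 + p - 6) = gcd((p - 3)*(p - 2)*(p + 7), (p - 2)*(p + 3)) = p - 2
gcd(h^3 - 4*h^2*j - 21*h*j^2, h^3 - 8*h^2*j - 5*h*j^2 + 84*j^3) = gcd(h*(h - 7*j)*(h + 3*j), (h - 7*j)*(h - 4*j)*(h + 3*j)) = h^2 - 4*h*j - 21*j^2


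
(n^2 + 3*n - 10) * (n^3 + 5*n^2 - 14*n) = n^5 + 8*n^4 - 9*n^3 - 92*n^2 + 140*n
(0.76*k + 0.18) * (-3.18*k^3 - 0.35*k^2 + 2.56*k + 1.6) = -2.4168*k^4 - 0.8384*k^3 + 1.8826*k^2 + 1.6768*k + 0.288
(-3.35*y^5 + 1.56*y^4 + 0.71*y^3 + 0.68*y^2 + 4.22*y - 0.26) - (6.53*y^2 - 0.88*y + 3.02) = -3.35*y^5 + 1.56*y^4 + 0.71*y^3 - 5.85*y^2 + 5.1*y - 3.28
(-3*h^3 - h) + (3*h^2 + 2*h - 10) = -3*h^3 + 3*h^2 + h - 10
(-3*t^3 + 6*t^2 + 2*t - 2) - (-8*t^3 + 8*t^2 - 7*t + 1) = 5*t^3 - 2*t^2 + 9*t - 3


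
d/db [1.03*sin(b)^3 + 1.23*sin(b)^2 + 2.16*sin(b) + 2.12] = (3.09*sin(b)^2 + 2.46*sin(b) + 2.16)*cos(b)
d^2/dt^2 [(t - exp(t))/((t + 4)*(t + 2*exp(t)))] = (-2*(1 - exp(t))*(t + 4)*(t + 2*exp(t))^2 + 2*(t + 4)^2*(t - exp(t))*(2*exp(t) + 1)^2 - (t + 4)^2*(t + 2*exp(t))^2*exp(t) + 2*(t + 4)^2*(t + 2*exp(t))*(-(1 - exp(t))*(2*exp(t) + 1) + (-t + exp(t))*exp(t)) + 2*(t + 4)*(t - exp(t))*(t + 2*exp(t))*(2*exp(t) + 1) + 2*(t - exp(t))*(t + 2*exp(t))^2)/((t + 4)^3*(t + 2*exp(t))^3)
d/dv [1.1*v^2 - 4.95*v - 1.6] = 2.2*v - 4.95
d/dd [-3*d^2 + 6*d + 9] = 6 - 6*d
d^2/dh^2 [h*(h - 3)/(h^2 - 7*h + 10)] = 4*(2*h^3 - 15*h^2 + 45*h - 55)/(h^6 - 21*h^5 + 177*h^4 - 763*h^3 + 1770*h^2 - 2100*h + 1000)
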